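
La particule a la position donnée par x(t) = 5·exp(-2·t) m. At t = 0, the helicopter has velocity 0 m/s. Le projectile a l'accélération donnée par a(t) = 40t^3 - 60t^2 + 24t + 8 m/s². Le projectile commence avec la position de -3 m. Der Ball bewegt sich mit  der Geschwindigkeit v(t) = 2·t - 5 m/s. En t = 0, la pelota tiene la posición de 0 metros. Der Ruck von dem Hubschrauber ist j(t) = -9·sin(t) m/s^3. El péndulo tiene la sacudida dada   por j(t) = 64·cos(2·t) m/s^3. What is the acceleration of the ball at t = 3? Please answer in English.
To solve this, we need to take 1 derivative of our velocity equation v(t) = 2·t - 5. Taking d/dt of v(t), we find a(t) = 2. We have acceleration a(t) = 2. Substituting t = 3: a(3) = 2.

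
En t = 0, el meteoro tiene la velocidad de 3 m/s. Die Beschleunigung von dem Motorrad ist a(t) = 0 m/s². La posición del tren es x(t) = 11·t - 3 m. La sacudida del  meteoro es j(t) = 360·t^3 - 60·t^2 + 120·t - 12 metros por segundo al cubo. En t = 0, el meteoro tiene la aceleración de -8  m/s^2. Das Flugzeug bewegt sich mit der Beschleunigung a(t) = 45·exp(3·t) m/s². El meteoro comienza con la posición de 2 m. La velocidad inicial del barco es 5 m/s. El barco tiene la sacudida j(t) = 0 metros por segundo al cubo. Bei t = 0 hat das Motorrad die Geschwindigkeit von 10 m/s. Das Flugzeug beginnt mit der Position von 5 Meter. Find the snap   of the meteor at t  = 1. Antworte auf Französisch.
Nous devons dériver notre équation du jerk j(t) = 360·t^3 - 60·t^2 + 120·t - 12 1 fois. En prenant d/dt de j(t), nous trouvons s(t) = 1080·t^2 - 120·t + 120. Nous avons le snap s(t) = 1080·t^2 - 120·t + 120. En substituant t = 1: s(1) = 1080.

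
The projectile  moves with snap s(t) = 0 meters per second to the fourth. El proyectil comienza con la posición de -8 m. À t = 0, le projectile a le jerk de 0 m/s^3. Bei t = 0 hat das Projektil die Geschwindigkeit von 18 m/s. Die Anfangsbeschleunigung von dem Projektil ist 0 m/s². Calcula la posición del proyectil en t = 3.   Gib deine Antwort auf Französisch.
En partant du snap s(t) = 0, nous prenons 4 intégrales. La primitive du snap est le jerk. En utilisant j(0) = 0, nous obtenons j(t) = 0. L'intégrale du jerk, avec a(0) = 0, donne l'accélération: a(t) = 0. La primitive de l'accélération est la vitesse. En utilisant v(0) = 18, nous obtenons v(t) = 18. En prenant ∫v(t)dt et en appliquant x(0) = -8, nous trouvons x(t) = 18·t - 8. En utilisant x(t) = 18·t - 8 et en substituant t = 3, nous trouvons x = 46.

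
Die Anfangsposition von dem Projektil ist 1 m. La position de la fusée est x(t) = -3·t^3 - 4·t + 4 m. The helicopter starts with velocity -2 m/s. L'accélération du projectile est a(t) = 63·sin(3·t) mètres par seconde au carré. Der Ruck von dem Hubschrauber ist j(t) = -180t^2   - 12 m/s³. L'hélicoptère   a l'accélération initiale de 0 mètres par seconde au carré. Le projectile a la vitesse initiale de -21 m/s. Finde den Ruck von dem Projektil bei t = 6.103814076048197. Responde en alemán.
Um dies zu lösen, müssen wir 1 Ableitung unserer Gleichung für die Beschleunigung a(t) = 63·sin(3·t) nehmen. Durch Ableiten von der Beschleunigung erhalten wir den Ruck: j(t) = 189·cos(3·t). Aus der Gleichung für den Ruck j(t) = 189·cos(3·t), setzen wir t = 6.103814076048197 ein und erhalten j = 162.289947892712.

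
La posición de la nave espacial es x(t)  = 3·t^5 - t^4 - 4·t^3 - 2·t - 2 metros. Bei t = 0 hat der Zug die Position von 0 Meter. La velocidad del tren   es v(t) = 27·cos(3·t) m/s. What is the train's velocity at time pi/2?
Using v(t) = 27·cos(3·t) and substituting t = pi/2, we find v = 0.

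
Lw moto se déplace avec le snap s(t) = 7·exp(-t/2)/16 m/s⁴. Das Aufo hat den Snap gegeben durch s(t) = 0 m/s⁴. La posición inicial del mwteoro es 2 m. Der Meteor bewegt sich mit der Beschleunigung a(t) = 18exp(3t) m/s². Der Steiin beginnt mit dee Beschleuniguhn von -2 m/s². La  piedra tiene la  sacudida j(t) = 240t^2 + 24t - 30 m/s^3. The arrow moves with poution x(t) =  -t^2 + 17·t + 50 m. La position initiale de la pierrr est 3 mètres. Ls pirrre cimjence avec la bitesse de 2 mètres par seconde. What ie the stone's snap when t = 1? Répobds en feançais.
Nous devons dériver notre équation du jerk j(t) = 240·t^2 + 24·t - 30 1 fois. La dérivée du jerk donne le snap: s(t) = 480·t + 24. De l'équation du snap s(t) = 480·t + 24, nous substituons t = 1 pour obtenir s = 504.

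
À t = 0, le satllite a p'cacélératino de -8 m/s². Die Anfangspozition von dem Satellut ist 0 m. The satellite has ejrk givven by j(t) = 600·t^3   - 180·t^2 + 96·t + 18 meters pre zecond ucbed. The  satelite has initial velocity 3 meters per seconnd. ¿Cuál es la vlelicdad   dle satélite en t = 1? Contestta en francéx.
Nous devons trouver l'intégrale de notre équation du jerk j(t) = 600·t^3 - 180·t^2 + 96·t + 18 2 fois. En prenant ∫j(t)dt et en appliquant a(0) = -8, nous trouvons a(t) = 150·t^4 - 60·t^3 + 48·t^2 + 18·t - 8. La primitive de l'accélération est la vitesse. En utilisant v(0) = 3, nous obtenons v(t) = 30·t^5 - 15·t^4 + 16·t^3 + 9·t^2 - 8·t + 3. De l'équation de la vitesse v(t) = 30·t^5 - 15·t^4 + 16·t^3 + 9·t^2 - 8·t + 3, nous substituons t = 1 pour obtenir v = 35.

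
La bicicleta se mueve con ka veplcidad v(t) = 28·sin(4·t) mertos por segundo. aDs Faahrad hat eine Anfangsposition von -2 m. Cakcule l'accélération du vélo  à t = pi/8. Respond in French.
Nous devons dériver notre équation de la vitesse v(t) = 28·sin(4·t) 1 fois. La dérivée de la vitesse donne l'accélération: a(t) = 112·cos(4·t). De l'équation de l'accélération a(t) = 112·cos(4·t), nous substituons t = pi/8 pour obtenir a = 0.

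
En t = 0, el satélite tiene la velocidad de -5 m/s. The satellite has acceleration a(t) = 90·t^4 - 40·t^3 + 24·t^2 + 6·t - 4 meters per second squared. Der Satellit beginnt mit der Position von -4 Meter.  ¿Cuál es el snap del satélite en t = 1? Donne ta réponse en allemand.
Ausgehend von der Beschleunigung a(t) = 90·t^4 - 40·t^3 + 24·t^2 + 6·t - 4, nehmen wir 2 Ableitungen. Durch Ableiten von der Beschleunigung erhalten wir den Ruck: j(t) = 360·t^3 - 120·t^2 + 48·t + 6. Durch Ableiten von dem Ruck erhalten wir den Snap: s(t) = 1080·t^2 - 240·t + 48. Wir haben den Snap s(t) = 1080·t^2 - 240·t + 48. Durch Einsetzen von t = 1: s(1) = 888.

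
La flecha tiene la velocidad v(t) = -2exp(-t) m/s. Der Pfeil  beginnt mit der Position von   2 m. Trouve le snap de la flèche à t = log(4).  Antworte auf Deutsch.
Ausgehend von der Geschwindigkeit v(t) = -2·exp(-t), nehmen wir 3 Ableitungen. Die Ableitung von der Geschwindigkeit ergibt die Beschleunigung: a(t) = 2·exp(-t). Durch Ableiten von der Beschleunigung erhalten wir den Ruck: j(t) = -2·exp(-t). Die Ableitung von dem Ruck ergibt den Snap: s(t) = 2·exp(-t). Aus der Gleichung für den Snap s(t) = 2·exp(-t), setzen wir t = log(4) ein und erhalten s = 1/2.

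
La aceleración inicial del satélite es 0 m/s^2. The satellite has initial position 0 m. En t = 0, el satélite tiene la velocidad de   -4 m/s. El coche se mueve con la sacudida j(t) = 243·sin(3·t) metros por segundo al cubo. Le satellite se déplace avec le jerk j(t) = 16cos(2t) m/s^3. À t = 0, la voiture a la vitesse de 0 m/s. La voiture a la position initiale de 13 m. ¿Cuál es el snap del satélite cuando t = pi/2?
Debemos derivar nuestra ecuación de la sacudida j(t) = 16·cos(2·t) 1 vez. Derivando la sacudida, obtenemos el snap: s(t) = -32·sin(2·t). De la ecuación del snap s(t) = -32·sin(2·t), sustituimos t = pi/2 para obtener s = 0.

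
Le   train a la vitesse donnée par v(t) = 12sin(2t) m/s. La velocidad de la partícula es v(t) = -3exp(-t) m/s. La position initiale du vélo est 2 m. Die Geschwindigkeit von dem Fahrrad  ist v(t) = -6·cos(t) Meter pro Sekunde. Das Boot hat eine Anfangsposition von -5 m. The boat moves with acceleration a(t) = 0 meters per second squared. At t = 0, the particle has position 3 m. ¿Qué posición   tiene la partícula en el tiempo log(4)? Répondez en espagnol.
Debemos encontrar la antiderivada de nuestra ecuación de la velocidad v(t) = -3·exp(-t) 1 vez. Tomando ∫v(t)dt y aplicando x(0) = 3, encontramos x(t) = 3·exp(-t). De la ecuación de la posición x(t) = 3·exp(-t), sustituimos t = log(4) para obtener x = 3/4.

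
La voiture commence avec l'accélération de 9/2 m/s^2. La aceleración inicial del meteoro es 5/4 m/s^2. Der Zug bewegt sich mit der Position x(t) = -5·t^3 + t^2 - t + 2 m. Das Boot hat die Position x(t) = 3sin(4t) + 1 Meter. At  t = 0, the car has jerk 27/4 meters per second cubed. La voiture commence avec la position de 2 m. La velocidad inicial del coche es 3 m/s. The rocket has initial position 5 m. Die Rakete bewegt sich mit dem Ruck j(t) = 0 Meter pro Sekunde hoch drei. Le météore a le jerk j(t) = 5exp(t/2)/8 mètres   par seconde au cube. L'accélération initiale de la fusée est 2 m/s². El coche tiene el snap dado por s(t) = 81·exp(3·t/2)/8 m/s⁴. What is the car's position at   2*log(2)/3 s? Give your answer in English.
We must find the antiderivative of our snap equation s(t) = 81·exp(3·t/2)/8 4 times. The integral of snap is jerk. Using j(0) = 27/4, we get j(t) = 27·exp(3·t/2)/4. Finding the antiderivative of j(t) and using a(0) = 9/2: a(t) = 9·exp(3·t/2)/2. Taking ∫a(t)dt and applying v(0) = 3, we find v(t) = 3·exp(3·t/2). Taking ∫v(t)dt and applying x(0) = 2, we find x(t) = 2·exp(3·t/2). Using x(t) = 2·exp(3·t/2) and substituting t = 2*log(2)/3, we find x = 4.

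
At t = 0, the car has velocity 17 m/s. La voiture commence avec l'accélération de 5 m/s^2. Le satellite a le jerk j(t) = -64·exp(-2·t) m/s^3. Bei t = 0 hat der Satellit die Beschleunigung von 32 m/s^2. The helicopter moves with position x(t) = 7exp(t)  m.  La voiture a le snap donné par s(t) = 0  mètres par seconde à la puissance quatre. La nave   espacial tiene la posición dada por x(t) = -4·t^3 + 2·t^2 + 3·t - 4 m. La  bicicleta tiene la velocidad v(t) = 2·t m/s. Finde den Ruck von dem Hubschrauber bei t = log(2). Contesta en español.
Debemos derivar nuestra ecuación de la posición x(t) = 7·exp(t) 3 veces. Tomando d/dt de x(t), encontramos v(t) = 7·exp(t). Tomando d/dt de v(t), encontramos a(t) = 7·exp(t). Tomando d/dt de a(t), encontramos j(t) = 7·exp(t). De la ecuación de la sacudida j(t) = 7·exp(t), sustituimos t = log(2) para obtener j = 14.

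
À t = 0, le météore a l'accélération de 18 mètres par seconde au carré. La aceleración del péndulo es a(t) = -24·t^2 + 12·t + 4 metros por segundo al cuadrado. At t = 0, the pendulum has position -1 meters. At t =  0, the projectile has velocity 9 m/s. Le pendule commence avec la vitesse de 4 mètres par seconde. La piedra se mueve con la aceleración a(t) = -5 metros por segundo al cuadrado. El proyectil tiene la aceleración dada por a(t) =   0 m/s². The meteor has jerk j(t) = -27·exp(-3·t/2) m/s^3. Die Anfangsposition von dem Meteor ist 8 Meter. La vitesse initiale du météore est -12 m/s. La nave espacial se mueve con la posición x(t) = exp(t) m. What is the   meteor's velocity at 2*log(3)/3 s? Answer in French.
En partant du jerk j(t) = -27·exp(-3·t/2), nous prenons 2 primitives. L'intégrale du jerk, avec a(0) = 18, donne l'accélération: a(t) = 18·exp(-3·t/2). La primitive de l'accélération, avec v(0) = -12, donne la vitesse: v(t) = -12·exp(-3·t/2). En utilisant v(t) = -12·exp(-3·t/2) et en substituant t = 2*log(3)/3, nous trouvons v = -4.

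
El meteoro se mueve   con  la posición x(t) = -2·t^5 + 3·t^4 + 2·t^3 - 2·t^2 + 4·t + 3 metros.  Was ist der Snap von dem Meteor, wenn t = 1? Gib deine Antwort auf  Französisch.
Pour résoudre ceci, nous devons prendre 4 dérivées de notre équation de la position x(t) = -2·t^5 + 3·t^4 + 2·t^3 - 2·t^2 + 4·t + 3. En dérivant la position, nous obtenons la vitesse: v(t) = -10·t^4 + 12·t^3 + 6·t^2 - 4·t + 4. En dérivant la vitesse, nous obtenons l'accélération: a(t) = -40·t^3 + 36·t^2 + 12·t - 4. La dérivée de l'accélération donne le jerk: j(t) = -120·t^2 + 72·t + 12. En dérivant le jerk, nous obtenons le snap: s(t) = 72 - 240·t. Nous avons le snap s(t) = 72 - 240·t. En substituant t = 1: s(1) = -168.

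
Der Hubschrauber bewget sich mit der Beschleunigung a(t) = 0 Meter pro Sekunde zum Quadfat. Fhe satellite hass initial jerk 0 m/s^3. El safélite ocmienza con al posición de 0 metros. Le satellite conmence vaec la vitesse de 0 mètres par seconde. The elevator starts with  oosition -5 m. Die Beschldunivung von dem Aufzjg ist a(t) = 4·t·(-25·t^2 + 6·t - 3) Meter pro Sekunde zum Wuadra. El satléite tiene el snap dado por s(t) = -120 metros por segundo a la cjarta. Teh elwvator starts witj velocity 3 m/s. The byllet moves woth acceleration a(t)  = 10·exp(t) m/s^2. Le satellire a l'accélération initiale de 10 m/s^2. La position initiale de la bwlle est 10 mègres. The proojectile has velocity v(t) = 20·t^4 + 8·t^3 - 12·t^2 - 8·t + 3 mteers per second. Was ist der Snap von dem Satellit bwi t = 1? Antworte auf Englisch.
We have snap s(t) = -120. Substituting t = 1: s(1) = -120.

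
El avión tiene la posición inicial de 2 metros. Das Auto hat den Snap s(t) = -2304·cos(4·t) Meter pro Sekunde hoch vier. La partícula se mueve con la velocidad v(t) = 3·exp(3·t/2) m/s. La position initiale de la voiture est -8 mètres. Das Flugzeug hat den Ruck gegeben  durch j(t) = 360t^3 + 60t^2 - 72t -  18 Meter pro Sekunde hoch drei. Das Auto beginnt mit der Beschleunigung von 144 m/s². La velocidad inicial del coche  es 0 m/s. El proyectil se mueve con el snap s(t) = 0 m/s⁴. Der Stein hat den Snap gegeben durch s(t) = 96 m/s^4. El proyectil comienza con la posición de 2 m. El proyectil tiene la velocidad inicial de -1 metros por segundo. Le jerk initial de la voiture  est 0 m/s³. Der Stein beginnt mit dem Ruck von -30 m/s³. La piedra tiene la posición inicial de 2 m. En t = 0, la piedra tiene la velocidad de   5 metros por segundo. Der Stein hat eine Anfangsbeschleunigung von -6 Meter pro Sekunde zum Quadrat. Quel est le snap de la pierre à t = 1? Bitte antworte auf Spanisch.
De la ecuación del snap s(t) = 96, sustituimos t = 1 para obtener s = 96.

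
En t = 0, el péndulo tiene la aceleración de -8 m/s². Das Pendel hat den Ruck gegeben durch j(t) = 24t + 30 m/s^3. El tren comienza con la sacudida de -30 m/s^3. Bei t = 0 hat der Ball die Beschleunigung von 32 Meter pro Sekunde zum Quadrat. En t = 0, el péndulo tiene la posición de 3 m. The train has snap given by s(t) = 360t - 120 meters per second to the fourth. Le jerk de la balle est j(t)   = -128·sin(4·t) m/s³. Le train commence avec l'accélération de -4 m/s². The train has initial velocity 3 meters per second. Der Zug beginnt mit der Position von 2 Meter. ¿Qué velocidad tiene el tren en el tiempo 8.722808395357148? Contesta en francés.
Nous devons trouver la primitive de notre équation du snap s(t) = 360·t - 120 3 fois. La primitive du snap est le jerk. En utilisant j(0) = -30, nous obtenons j(t) = 180·t^2 - 120·t - 30. La primitive du jerk, avec a(0) = -4, donne l'accélération: a(t) = 60·t^3 - 60·t^2 - 30·t - 4. En prenant ∫a(t)dt et en appliquant v(0) = 3, nous trouvons v(t) = 15·t^4 - 20·t^3 - 15·t^2 - 4·t + 3. De l'équation de la vitesse v(t) = 15·t^4 - 20·t^3 - 15·t^2 - 4·t + 3, nous substituons t = 8.722808395357148 pour obtenir v = 72392.2394458547.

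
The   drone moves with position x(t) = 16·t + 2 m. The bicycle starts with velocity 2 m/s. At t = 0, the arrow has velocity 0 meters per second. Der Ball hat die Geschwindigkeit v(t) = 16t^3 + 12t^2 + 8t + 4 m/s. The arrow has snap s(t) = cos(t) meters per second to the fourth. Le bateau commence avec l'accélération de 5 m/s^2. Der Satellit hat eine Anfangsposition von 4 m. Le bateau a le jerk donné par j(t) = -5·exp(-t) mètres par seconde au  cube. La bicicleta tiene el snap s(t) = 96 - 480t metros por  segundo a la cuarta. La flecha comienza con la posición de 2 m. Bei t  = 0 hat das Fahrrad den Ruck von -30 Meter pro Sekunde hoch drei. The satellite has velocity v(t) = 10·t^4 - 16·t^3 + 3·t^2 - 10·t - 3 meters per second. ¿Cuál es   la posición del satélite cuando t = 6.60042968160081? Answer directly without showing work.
En t = 6.60042968160081, x = 17516.8570812004.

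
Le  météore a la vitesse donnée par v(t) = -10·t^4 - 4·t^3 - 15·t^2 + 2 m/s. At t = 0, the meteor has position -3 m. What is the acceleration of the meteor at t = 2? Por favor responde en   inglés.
To solve this, we need to take 1 derivative of our velocity equation v(t) = -10·t^4 - 4·t^3 - 15·t^2 + 2. The derivative of velocity gives acceleration: a(t) = -40·t^3 - 12·t^2 - 30·t. Using a(t) = -40·t^3 - 12·t^2 - 30·t and substituting t = 2, we find a = -428.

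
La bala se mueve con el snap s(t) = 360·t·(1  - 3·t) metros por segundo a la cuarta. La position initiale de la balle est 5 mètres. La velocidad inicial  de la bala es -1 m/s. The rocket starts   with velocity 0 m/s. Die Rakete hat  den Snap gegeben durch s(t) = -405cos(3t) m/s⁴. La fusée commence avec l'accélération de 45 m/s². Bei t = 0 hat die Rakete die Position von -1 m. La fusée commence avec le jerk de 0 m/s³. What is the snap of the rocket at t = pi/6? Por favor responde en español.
De la ecuación del snap s(t) = -405·cos(3·t), sustituimos t = pi/6 para obtener s = 0.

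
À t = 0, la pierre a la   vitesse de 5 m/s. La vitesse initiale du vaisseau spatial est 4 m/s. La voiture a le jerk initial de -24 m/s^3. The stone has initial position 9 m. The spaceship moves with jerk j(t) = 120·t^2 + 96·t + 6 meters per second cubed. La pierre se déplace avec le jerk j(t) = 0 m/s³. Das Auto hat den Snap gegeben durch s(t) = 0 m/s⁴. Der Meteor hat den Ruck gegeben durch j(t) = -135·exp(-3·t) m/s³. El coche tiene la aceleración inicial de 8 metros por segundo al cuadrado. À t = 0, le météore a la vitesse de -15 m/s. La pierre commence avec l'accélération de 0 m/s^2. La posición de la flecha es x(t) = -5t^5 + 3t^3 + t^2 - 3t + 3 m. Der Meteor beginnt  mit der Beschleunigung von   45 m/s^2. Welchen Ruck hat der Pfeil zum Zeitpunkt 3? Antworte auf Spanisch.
Para resolver esto, necesitamos tomar 3 derivadas de nuestra ecuación de la posición x(t) = -5·t^5 + 3·t^3 + t^2 - 3·t + 3. Tomando d/dt de x(t), encontramos v(t) = -25·t^4 + 9·t^2 + 2·t - 3. La derivada de la velocidad da la aceleración: a(t) = -100·t^3 + 18·t + 2. Derivando la aceleración, obtenemos la sacudida: j(t) = 18 - 300·t^2. Tenemos la sacudida j(t) = 18 - 300·t^2. Sustituyendo t = 3: j(3) = -2682.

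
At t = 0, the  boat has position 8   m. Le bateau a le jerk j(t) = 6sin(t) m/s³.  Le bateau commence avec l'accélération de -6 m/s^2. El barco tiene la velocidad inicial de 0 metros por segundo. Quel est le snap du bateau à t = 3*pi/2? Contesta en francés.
En partant du jerk j(t) = 6·sin(t), nous prenons 1 dérivée. En dérivant le jerk, nous obtenons le snap: s(t) = 6·cos(t). En utilisant s(t) = 6·cos(t) et en substituant t = 3*pi/2, nous trouvons s = 0.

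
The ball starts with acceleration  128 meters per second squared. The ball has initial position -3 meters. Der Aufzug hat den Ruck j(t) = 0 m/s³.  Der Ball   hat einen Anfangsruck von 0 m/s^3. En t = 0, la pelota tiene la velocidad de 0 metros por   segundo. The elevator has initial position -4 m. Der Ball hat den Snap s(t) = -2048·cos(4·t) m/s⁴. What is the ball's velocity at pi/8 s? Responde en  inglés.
To find the answer, we compute 3 antiderivatives of s(t) = -2048·cos(4·t). The antiderivative of snap, with j(0) = 0, gives jerk: j(t) = -512·sin(4·t). Finding the antiderivative of j(t) and using a(0) = 128: a(t) = 128·cos(4·t). The integral of acceleration is velocity. Using v(0) = 0, we get v(t) = 32·sin(4·t). Using v(t) = 32·sin(4·t) and substituting t = pi/8, we find v = 32.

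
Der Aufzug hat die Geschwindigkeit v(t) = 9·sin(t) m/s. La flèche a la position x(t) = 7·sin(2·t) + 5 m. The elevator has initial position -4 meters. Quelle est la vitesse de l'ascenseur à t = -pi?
En utilisant v(t) = 9·sin(t) et en substituant t = -pi, nous trouvons v = 0.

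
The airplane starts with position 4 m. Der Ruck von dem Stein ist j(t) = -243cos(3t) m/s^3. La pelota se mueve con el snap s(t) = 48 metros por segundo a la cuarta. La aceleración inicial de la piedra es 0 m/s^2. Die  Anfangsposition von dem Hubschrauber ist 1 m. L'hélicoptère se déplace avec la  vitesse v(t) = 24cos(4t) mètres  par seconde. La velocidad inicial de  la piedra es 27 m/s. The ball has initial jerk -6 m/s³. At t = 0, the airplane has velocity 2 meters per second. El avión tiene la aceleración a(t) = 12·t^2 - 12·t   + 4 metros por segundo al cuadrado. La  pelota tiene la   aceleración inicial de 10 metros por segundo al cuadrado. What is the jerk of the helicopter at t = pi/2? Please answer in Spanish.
Debemos derivar nuestra ecuación de la velocidad v(t) = 24·cos(4·t) 2 veces. Derivando la velocidad, obtenemos la aceleración: a(t) = -96·sin(4·t). Derivando la aceleración, obtenemos la sacudida: j(t) = -384·cos(4·t). Usando j(t) = -384·cos(4·t) y sustituyendo t = pi/2, encontramos j = -384.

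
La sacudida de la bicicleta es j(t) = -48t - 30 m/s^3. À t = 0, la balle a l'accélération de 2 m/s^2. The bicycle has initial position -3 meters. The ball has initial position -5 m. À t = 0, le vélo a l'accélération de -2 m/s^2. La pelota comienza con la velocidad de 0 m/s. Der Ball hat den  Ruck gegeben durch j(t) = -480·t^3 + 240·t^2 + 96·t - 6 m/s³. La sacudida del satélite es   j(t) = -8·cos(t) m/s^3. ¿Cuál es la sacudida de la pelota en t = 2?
Tenemos la sacudida j(t) = -480·t^3 + 240·t^2 + 96·t - 6. Sustituyendo t = 2: j(2) = -2694.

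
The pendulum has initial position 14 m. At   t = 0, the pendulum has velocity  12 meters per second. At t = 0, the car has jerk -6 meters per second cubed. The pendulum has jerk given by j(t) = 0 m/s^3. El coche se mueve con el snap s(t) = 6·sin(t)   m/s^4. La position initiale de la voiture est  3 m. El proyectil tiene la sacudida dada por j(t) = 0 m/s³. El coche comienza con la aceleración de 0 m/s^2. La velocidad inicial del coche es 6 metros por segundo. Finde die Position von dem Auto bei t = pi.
Wir müssen unsere Gleichung für den Snap s(t) = 6·sin(t) 4-mal integrieren. Durch Integration von dem Snap und Verwendung der Anfangsbedingung j(0) = -6, erhalten wir j(t) = -6·cos(t). Das Integral von dem Ruck ist die Beschleunigung. Mit a(0) = 0 erhalten wir a(t) = -6·sin(t). Durch Integration von der Beschleunigung und Verwendung der Anfangsbedingung v(0) = 6, erhalten wir v(t) = 6·cos(t). Durch Integration von der Geschwindigkeit und Verwendung der Anfangsbedingung x(0) = 3, erhalten wir x(t) = 6·sin(t) + 3. Mit x(t) = 6·sin(t) + 3 und Einsetzen von t = pi, finden wir x = 3.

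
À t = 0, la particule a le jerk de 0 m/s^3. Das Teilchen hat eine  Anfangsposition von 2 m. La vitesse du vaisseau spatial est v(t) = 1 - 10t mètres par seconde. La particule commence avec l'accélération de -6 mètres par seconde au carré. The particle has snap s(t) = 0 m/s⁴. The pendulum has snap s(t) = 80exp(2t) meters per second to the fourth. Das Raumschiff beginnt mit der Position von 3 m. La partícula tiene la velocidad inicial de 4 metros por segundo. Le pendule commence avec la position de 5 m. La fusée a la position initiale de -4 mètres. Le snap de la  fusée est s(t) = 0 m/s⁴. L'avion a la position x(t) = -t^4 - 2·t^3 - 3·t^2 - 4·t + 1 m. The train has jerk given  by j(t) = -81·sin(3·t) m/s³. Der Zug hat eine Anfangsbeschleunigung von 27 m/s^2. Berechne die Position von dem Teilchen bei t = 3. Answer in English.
Starting from snap s(t) = 0, we take 4 antiderivatives. Integrating snap and using the initial condition j(0) = 0, we get j(t) = 0. Taking ∫j(t)dt and applying a(0) = -6, we find a(t) = -6. The integral of acceleration is velocity. Using v(0) = 4, we get v(t) = 4 - 6·t. The integral of velocity, with x(0) = 2, gives position: x(t) = -3·t^2 + 4·t + 2. We have position x(t) = -3·t^2 + 4·t + 2. Substituting t = 3: x(3) = -13.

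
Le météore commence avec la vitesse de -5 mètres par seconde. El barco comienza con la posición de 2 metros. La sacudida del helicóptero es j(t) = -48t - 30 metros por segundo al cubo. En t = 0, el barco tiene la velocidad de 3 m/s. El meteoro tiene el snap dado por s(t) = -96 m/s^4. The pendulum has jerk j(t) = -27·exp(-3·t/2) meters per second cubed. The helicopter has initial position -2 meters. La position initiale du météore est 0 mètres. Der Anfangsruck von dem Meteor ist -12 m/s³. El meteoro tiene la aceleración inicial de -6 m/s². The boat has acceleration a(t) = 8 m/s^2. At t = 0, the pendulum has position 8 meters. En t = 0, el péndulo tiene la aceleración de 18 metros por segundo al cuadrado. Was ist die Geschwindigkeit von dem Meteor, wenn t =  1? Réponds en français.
En partant du snap s(t) = -96, nous prenons 3 primitives. En prenant ∫s(t)dt et en appliquant j(0) = -12, nous trouvons j(t) = -96·t - 12. La primitive du jerk, avec a(0) = -6, donne l'accélération: a(t) = -48·t^2 - 12·t - 6. L'intégrale de l'accélération est la vitesse. En utilisant v(0) = -5, nous obtenons v(t) = -16·t^3 - 6·t^2 - 6·t - 5. Nous avons la vitesse v(t) = -16·t^3 - 6·t^2 - 6·t - 5. En substituant t = 1: v(1) = -33.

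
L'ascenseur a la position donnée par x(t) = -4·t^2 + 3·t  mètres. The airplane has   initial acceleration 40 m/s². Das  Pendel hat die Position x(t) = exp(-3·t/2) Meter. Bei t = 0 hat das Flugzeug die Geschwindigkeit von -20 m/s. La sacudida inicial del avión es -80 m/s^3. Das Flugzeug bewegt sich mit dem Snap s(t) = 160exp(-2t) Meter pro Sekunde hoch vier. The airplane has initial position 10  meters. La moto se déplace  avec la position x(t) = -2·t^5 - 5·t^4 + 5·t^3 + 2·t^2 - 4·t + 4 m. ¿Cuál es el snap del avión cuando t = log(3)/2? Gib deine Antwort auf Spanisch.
De la ecuación del snap s(t) = 160·exp(-2·t), sustituimos t = log(3)/2 para obtener s = 160/3.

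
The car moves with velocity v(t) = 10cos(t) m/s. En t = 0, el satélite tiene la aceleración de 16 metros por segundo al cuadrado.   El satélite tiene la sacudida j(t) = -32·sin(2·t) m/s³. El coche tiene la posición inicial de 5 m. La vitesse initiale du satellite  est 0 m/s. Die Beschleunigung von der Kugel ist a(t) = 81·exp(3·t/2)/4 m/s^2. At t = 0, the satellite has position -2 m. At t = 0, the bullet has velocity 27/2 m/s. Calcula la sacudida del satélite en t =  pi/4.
De la ecuación de la sacudida j(t) = -32·sin(2·t), sustituimos t = pi/4 para obtener j = -32.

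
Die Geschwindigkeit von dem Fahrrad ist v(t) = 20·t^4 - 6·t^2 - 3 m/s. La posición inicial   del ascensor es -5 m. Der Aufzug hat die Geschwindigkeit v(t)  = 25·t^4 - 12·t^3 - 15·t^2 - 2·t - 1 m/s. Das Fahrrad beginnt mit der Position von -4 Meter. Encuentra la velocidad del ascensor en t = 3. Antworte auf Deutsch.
Mit v(t) = 25·t^4 - 12·t^3 - 15·t^2 - 2·t - 1 und Einsetzen von t = 3, finden wir v = 1559.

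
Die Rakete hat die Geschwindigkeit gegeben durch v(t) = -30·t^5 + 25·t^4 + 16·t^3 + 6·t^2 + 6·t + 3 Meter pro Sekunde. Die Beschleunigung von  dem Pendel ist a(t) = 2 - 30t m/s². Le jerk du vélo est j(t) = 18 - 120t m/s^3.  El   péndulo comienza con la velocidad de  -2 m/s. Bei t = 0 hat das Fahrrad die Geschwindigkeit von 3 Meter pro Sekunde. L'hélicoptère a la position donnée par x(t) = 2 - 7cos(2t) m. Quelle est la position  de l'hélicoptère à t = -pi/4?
En utilisant x(t) = 2 - 7·cos(2·t) et en substituant t = -pi/4, nous trouvons x = 2.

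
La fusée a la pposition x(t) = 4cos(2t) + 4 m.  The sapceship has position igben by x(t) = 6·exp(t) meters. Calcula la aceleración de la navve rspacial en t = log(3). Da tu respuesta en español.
Para resolver esto, necesitamos tomar 2 derivadas de nuestra ecuación de la posición x(t) = 6·exp(t). La derivada de la posición da la velocidad: v(t) = 6·exp(t). Derivando la velocidad, obtenemos la aceleración: a(t) = 6·exp(t). Tenemos la aceleración a(t) = 6·exp(t). Sustituyendo t = log(3): a(log(3)) = 18.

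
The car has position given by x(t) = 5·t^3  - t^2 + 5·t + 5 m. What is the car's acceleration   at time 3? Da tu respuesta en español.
Debemos derivar nuestra ecuación de la posición x(t) = 5·t^3 - t^2 + 5·t + 5 2 veces. Tomando d/dt de x(t), encontramos v(t) = 15·t^2 - 2·t + 5. Derivando la velocidad, obtenemos la aceleración: a(t) = 30·t - 2. Usando a(t) = 30·t - 2 y sustituyendo t = 3, encontramos a = 88.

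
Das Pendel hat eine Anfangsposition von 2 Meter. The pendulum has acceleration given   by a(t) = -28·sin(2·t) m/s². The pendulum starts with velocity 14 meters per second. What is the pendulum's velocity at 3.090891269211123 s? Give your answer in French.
Nous devons trouver l'intégrale de notre équation de l'accélération a(t) = -28·sin(2·t) 1 fois. En prenant ∫a(t)dt et en appliquant v(0) = 14, nous trouvons v(t) = 14·cos(2·t). En utilisant v(t) = 14·cos(2·t) et en substituant t = 3.090891269211123, nous trouvons v = 13.9280840042612.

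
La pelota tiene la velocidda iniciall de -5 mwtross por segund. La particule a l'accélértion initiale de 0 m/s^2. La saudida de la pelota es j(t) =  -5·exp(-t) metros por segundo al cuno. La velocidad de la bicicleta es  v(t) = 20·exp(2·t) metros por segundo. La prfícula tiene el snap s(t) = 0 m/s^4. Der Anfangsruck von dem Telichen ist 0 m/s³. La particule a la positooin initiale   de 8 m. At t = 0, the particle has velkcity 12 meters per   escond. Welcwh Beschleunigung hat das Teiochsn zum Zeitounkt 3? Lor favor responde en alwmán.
Um dies zu lösen, müssen wir 2 Stammfunktionen unserer Gleichung für den Snap s(t) = 0 finden. Mit ∫s(t)dt und Anwendung von j(0) = 0, finden wir j(t) = 0. Durch Integration von dem Ruck und Verwendung der Anfangsbedingung a(0) = 0, erhalten wir a(t) = 0. Mit a(t) = 0 und Einsetzen von t = 3, finden wir a = 0.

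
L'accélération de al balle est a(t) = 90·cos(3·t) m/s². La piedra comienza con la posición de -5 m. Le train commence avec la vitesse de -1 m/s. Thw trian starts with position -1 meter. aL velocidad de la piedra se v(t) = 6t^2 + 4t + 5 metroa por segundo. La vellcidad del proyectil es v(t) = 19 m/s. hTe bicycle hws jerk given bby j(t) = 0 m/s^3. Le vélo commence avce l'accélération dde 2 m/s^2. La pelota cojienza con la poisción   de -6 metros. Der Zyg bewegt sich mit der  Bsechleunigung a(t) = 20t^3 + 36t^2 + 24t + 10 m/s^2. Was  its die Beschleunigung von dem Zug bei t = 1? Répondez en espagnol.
Tenemos la aceleración a(t) = 20·t^3 + 36·t^2 + 24·t + 10. Sustituyendo t = 1: a(1) = 90.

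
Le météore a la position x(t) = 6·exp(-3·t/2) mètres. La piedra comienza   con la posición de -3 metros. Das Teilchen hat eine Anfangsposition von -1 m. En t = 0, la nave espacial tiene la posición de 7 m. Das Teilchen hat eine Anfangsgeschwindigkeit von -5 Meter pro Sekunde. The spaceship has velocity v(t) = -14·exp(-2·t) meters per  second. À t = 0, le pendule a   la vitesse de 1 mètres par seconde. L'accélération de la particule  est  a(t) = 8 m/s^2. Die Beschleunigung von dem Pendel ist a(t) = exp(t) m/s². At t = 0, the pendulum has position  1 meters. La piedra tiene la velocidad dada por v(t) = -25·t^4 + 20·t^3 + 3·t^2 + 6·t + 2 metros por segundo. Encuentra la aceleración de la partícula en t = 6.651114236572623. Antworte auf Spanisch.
Usando a(t) = 8 y sustituyendo t = 6.651114236572623, encontramos a = 8.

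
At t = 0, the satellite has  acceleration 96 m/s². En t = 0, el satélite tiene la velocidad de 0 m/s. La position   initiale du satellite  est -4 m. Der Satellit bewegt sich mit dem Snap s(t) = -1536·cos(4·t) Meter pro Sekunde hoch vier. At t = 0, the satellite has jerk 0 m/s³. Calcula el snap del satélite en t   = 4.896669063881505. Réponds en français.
De l'équation du snap s(t) = -1536·cos(4·t), nous substituons t = 4.896669063881505 pour obtenir s = -1137.26548709910.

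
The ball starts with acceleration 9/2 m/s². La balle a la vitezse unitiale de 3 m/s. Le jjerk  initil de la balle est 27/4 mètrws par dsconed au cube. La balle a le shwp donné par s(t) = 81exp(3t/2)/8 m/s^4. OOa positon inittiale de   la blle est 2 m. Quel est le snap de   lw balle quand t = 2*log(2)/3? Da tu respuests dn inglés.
From the given snap equation s(t) = 81·exp(3·t/2)/8, we substitute t = 2*log(2)/3 to get s = 81/4.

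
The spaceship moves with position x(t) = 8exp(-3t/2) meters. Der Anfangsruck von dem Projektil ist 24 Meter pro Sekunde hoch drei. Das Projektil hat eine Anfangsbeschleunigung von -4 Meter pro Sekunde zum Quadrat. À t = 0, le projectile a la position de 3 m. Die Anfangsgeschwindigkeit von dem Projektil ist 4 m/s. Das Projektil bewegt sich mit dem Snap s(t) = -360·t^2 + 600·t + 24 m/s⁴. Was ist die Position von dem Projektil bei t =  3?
Wir müssen unsere Gleichung für den Snap s(t) = -360·t^2 + 600·t + 24 4-mal integrieren. Die Stammfunktion von dem Snap, mit j(0) = 24, ergibt den Ruck: j(t) = -120·t^3 + 300·t^2 + 24·t + 24. Mit ∫j(t)dt und Anwendung von a(0) = -4, finden wir a(t) = -30·t^4 + 100·t^3 + 12·t^2 + 24·t - 4. Mit ∫a(t)dt und Anwendung von v(0) = 4, finden wir v(t) = -6·t^5 + 25·t^4 + 4·t^3 + 12·t^2 - 4·t + 4. Das Integral von der Geschwindigkeit ist die Position. Mit x(0) = 3 erhalten wir x(t) = -t^6 + 5·t^5 + t^4 + 4·t^3 - 2·t^2 + 4·t + 3. Wir haben die Position x(t) = -t^6 + 5·t^5 + t^4 + 4·t^3 - 2·t^2 + 4·t + 3. Durch Einsetzen von t = 3: x(3) = 672.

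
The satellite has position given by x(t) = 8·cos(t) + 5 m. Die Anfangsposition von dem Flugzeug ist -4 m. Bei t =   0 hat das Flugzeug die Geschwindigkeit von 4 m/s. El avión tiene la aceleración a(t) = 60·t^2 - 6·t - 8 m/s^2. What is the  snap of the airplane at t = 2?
Starting from acceleration a(t) = 60·t^2 - 6·t - 8, we take 2 derivatives. Differentiating acceleration, we get jerk: j(t) = 120·t - 6. The derivative of jerk gives snap: s(t) = 120. We have snap s(t) = 120. Substituting t = 2: s(2) = 120.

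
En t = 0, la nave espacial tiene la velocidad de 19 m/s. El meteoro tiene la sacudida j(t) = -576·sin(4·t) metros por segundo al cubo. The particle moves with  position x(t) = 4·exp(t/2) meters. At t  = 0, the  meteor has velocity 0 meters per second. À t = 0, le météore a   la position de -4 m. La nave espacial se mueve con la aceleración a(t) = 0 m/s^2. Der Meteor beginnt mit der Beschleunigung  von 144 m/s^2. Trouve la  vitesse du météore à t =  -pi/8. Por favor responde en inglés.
To find the answer, we compute 2 antiderivatives of j(t) = -576·sin(4·t). The antiderivative of jerk, with a(0) = 144, gives acceleration: a(t) = 144·cos(4·t). The integral of acceleration is velocity. Using v(0) = 0, we get v(t) = 36·sin(4·t). We have velocity v(t) = 36·sin(4·t). Substituting t = -pi/8: v(-pi/8) = -36.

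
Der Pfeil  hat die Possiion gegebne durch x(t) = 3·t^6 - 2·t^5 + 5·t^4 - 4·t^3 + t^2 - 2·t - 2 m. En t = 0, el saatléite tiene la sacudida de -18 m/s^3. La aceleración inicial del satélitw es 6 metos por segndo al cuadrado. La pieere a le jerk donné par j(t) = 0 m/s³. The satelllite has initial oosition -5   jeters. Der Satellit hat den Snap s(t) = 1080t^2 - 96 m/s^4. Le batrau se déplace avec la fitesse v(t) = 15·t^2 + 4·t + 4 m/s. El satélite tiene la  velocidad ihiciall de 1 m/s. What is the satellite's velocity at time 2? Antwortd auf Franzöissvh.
Nous devons trouver la primitive de notre équation du snap s(t) = 1080·t^2 - 96 3 fois. En prenant ∫s(t)dt et en appliquant j(0) = -18, nous trouvons j(t) = 360·t^3 - 96·t - 18. En intégrant le jerk et en utilisant la condition initiale a(0) = 6, nous obtenons a(t) = 90·t^4 - 48·t^2 - 18·t + 6. En intégrant l'accélération et en utilisant la condition initiale v(0) = 1, nous obtenons v(t) = 18·t^5 - 16·t^3 - 9·t^2 + 6·t + 1. Nous avons la vitesse v(t) = 18·t^5 - 16·t^3 - 9·t^2 + 6·t + 1. En substituant t = 2: v(2) = 425.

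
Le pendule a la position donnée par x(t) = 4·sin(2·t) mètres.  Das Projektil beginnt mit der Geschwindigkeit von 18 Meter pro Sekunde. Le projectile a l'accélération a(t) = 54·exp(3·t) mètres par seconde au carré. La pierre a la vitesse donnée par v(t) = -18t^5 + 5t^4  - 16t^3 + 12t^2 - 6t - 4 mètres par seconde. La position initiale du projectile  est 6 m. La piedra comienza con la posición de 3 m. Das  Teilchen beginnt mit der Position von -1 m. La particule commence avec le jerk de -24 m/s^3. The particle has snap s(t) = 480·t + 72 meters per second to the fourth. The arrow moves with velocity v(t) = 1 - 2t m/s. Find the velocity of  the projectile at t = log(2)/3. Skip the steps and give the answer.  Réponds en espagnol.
v(log(2)/3) = 36.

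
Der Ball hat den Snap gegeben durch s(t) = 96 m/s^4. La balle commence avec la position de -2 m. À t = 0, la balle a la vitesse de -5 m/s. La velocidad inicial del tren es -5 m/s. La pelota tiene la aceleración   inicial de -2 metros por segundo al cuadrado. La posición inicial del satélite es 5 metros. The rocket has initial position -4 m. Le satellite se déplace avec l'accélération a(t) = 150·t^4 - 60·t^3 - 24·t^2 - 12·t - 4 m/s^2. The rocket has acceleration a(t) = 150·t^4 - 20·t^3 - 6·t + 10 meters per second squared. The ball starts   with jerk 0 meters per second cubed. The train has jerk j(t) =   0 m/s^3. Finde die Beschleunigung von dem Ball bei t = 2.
Wir müssen das Integral unserer Gleichung für den Snap s(t) = 96 2-mal finden. Durch Integration von dem Snap und Verwendung der Anfangsbedingung j(0) = 0, erhalten wir j(t) = 96·t. Durch Integration von dem Ruck und Verwendung der Anfangsbedingung a(0) = -2, erhalten wir a(t) = 48·t^2 - 2. Wir haben die Beschleunigung a(t) = 48·t^2 - 2. Durch Einsetzen von t = 2: a(2) = 190.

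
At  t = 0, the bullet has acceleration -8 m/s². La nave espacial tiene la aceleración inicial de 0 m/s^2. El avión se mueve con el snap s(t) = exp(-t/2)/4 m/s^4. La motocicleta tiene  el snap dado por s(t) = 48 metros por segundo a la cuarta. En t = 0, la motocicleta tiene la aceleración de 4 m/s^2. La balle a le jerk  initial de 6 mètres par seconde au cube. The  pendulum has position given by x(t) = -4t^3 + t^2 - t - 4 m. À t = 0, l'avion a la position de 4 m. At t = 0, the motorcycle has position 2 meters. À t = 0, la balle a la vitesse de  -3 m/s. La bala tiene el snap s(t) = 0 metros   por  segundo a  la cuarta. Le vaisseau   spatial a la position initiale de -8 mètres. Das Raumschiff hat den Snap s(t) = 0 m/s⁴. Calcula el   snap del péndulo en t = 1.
Partiendo de la posición x(t) = -4·t^3 + t^2 - t - 4, tomamos 4 derivadas. La derivada de la posición da la velocidad: v(t) = -12·t^2 + 2·t - 1. Tomando d/dt de v(t), encontramos a(t) = 2 - 24·t. La derivada de la aceleración da la sacudida: j(t) = -24. Tomando d/dt de j(t), encontramos s(t) = 0. De la ecuación del snap s(t) = 0, sustituimos t = 1 para obtener s = 0.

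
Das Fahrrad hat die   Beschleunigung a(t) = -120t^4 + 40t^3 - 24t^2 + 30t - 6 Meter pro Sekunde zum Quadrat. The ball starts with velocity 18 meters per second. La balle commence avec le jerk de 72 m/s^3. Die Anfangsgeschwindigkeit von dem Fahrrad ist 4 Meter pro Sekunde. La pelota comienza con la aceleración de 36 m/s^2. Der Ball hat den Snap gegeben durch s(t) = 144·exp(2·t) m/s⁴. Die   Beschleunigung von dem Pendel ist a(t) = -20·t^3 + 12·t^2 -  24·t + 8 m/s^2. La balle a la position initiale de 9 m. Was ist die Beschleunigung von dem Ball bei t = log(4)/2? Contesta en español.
Necesitamos integrar nuestra ecuación del snap s(t) = 144·exp(2·t) 2 veces. Integrando el snap y usando la condición inicial j(0) = 72, obtenemos j(t) = 72·exp(2·t). Integrando la sacudida y usando la condición inicial a(0) = 36, obtenemos a(t) = 36·exp(2·t). Usando a(t) = 36·exp(2·t) y sustituyendo t = log(4)/2, encontramos a = 144.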